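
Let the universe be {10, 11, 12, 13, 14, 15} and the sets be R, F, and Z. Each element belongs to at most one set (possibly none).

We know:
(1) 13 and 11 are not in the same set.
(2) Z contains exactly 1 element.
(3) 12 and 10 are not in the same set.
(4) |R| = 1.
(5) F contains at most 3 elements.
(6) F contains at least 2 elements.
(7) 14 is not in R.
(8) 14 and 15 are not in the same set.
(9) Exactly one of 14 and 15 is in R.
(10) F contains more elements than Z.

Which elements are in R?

R = {15}

From (7): 14 ∉ R.
(9) (exactly one): 15 ∈ R.
(4): R already has 1, so the rest are out.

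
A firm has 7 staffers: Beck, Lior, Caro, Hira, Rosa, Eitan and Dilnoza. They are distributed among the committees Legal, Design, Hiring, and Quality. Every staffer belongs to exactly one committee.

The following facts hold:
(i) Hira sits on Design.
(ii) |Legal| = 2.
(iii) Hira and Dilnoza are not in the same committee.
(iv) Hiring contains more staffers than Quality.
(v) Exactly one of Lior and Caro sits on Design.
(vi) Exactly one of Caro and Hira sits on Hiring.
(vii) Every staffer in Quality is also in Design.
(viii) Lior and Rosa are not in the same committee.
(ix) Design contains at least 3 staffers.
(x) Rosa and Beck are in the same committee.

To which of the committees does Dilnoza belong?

From (i): Hira ∈ Design.
(iii): Dilnoza ∉ Design.
(vi) (exactly one): Caro ∈ Hiring.
(vii) contrapositive: Dilnoza ∉ Quality.
(v) (exactly one): Lior ∈ Design.
(viii): Rosa ∉ Design.
(x): Beck matches Rosa: Beck ∉ Design.
(vii) contrapositive: Beck ∉ Quality.
(vii) contrapositive: Rosa ∉ Quality.
(ix): only 3 candidates remain for Design, so all are in.
Suppose Dilnoza ∈ Legal: no assignment then satisfies all the clues, so Dilnoza ∉ Legal.

Dilnoza: Hiring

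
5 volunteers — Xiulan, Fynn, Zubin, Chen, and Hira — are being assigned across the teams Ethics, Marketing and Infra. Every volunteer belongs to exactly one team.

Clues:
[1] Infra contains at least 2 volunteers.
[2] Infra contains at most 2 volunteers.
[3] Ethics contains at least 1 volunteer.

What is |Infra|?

2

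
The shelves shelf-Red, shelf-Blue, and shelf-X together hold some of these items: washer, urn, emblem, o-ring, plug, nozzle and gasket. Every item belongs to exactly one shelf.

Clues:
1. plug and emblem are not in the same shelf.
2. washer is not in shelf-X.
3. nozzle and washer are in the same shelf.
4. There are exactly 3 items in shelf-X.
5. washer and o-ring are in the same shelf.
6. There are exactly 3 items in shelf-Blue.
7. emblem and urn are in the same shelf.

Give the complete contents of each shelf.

shelf-Red = {plug}; shelf-Blue = {nozzle, o-ring, washer}; shelf-X = {emblem, gasket, urn}

From (2): washer ∉ shelf-X.
(3): nozzle matches washer: nozzle ∉ shelf-X.
(5): o-ring matches washer: o-ring ∉ shelf-X.
Suppose washer ∈ shelf-Red: no assignment then satisfies all the clues, so washer ∉ shelf-Red.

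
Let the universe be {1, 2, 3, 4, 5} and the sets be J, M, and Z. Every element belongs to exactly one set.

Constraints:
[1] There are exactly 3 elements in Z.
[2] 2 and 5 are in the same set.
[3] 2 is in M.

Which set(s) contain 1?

From (3): 2 ∈ M.
(2): 5 matches 2: 5 ∉ J.
(2): 5 matches 2: 5 ∈ M.
(1): only 3 candidates remain for Z, so all are in.

1: Z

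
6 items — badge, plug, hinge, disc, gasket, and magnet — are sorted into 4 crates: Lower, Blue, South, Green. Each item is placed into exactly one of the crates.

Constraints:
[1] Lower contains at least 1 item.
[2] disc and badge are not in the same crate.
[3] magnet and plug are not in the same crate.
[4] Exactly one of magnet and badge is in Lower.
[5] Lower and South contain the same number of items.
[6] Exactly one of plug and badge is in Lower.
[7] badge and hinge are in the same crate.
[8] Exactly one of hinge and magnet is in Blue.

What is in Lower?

Lower = {badge, hinge}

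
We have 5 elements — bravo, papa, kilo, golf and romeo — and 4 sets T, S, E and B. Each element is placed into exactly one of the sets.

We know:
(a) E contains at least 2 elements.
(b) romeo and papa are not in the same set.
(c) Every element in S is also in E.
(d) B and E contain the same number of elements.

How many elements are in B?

2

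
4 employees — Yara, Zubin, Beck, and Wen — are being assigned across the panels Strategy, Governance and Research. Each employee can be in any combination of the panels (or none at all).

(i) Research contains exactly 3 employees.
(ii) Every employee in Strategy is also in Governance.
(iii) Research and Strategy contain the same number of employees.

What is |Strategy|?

3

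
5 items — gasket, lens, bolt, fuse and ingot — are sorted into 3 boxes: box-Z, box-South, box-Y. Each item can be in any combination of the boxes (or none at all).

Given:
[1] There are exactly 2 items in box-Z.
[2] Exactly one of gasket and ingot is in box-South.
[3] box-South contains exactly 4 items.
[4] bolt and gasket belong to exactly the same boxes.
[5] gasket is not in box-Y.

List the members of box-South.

box-South = {bolt, fuse, gasket, lens}

From (5): gasket ∉ box-Y.
(4): bolt matches gasket: bolt ∉ box-Y.
Suppose gasket ∉ box-South: no assignment then satisfies all the clues, so gasket ∈ box-South.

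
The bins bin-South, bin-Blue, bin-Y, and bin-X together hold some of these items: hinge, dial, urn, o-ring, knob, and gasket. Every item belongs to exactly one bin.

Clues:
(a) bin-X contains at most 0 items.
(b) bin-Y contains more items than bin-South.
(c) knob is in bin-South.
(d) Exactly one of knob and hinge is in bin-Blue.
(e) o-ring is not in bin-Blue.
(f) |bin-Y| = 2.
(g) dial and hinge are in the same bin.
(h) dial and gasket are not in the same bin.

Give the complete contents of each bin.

bin-South = {knob}; bin-Blue = {dial, hinge, urn}; bin-Y = {gasket, o-ring}; bin-X = {}

From (c): knob ∈ bin-South.
From (e): o-ring ∉ bin-Blue.
(a): bin-X already has 0, so the rest are out.
(d) (exactly one): hinge ∈ bin-Blue.
(g): dial matches hinge: dial ∉ bin-South.
(g): dial matches hinge: dial ∈ bin-Blue.
(h): gasket ∉ bin-Blue.
Suppose urn ∈ bin-South: no assignment then satisfies all the clues, so urn ∉ bin-South.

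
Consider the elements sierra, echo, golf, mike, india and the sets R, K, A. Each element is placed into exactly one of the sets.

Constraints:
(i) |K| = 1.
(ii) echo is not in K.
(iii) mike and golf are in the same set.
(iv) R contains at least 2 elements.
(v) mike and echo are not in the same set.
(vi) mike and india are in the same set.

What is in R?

From (ii): echo ∉ K.
Suppose sierra ∈ R: no assignment then satisfies all the clues, so sierra ∉ R.

R = {golf, india, mike}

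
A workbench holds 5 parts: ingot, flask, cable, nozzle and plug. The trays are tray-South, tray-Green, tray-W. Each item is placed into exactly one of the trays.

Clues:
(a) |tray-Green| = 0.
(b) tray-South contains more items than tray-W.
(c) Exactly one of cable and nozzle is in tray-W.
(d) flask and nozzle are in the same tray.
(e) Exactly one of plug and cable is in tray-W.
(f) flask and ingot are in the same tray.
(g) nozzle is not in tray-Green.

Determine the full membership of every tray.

tray-South = {flask, ingot, nozzle, plug}; tray-Green = {}; tray-W = {cable}

From (g): nozzle ∉ tray-Green.
(a): tray-Green already has 0, so the rest are out.
Suppose ingot ∉ tray-South: no assignment then satisfies all the clues, so ingot ∈ tray-South.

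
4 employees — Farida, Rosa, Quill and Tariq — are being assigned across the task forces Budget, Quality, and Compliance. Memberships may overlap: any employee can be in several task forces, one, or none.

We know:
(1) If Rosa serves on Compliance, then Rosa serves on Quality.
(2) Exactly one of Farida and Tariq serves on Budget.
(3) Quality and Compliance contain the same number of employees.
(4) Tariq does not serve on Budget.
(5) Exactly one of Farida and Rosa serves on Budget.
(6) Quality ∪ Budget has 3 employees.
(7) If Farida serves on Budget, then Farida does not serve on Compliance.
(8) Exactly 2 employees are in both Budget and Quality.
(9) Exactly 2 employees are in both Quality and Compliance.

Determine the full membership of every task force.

Budget = {Farida, Quill}; Quality = {Farida, Quill, Rosa}; Compliance = {Quill, Rosa, Tariq}

From (4): Tariq ∉ Budget.
(2) (exactly one): Farida ∈ Budget.
(5) (exactly one): Rosa ∉ Budget.
(7): Farida ∉ Compliance.
Suppose Farida ∉ Quality: no assignment then satisfies all the clues, so Farida ∈ Quality.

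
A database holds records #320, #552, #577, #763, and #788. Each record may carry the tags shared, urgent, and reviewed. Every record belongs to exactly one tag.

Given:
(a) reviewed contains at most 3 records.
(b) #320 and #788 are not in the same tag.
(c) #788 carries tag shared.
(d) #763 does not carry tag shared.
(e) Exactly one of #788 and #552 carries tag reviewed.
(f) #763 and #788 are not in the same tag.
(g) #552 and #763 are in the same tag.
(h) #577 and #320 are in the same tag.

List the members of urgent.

urgent = {#320, #577}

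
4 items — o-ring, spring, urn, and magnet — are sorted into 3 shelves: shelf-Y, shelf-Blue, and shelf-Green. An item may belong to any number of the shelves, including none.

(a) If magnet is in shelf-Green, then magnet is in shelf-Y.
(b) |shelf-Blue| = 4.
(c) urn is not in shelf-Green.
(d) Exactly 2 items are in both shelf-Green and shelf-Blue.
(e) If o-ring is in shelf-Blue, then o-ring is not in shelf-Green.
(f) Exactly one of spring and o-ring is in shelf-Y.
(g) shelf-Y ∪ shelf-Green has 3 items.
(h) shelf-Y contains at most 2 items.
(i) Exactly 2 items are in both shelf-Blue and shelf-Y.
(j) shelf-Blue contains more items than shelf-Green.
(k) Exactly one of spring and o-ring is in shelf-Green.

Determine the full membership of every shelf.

shelf-Y = {magnet, o-ring}; shelf-Blue = {magnet, o-ring, spring, urn}; shelf-Green = {magnet, spring}

From (c): urn ∉ shelf-Green.
(b): only 4 candidates remain for shelf-Blue, so all are in.
(e): o-ring ∉ shelf-Green.
(k) (exactly one): spring ∈ shelf-Green.
Suppose o-ring ∉ shelf-Y: no assignment then satisfies all the clues, so o-ring ∈ shelf-Y.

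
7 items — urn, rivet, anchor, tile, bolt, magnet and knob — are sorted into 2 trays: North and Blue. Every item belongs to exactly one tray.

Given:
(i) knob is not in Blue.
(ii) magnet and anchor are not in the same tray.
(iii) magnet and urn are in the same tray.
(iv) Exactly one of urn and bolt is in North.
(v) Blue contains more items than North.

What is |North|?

3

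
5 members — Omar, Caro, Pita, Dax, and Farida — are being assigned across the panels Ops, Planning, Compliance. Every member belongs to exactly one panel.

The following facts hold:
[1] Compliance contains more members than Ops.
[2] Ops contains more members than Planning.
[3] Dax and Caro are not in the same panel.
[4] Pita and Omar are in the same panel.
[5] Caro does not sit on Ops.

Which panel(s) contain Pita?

Pita: Compliance

From (5): Caro ∉ Ops.
Suppose Pita ∈ Ops: no assignment then satisfies all the clues, so Pita ∉ Ops.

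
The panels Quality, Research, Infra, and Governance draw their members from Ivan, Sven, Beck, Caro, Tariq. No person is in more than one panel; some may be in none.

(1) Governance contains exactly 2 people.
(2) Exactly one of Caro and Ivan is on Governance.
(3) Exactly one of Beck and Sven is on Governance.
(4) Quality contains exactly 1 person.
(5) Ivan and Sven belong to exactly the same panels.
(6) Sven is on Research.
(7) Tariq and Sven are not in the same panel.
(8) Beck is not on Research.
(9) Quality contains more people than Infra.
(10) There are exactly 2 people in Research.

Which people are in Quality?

From (6): Sven ∈ Research.
From (8): Beck ∉ Research.
(3) (exactly one): Beck ∈ Governance.
(5): Ivan matches Sven: Ivan ∉ Quality.
(5): Ivan matches Sven: Ivan ∈ Research.
(7): Tariq ∉ Research.
(10): Research already has 2, so the rest are out.
(2) (exactly one): Caro ∈ Governance.
(4): only 1 candidates remain for Quality, so all are in.

Quality = {Tariq}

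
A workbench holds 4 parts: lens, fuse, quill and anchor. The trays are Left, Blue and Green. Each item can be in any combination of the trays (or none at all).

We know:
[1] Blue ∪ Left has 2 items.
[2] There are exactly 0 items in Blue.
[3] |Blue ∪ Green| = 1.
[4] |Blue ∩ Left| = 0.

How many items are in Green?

1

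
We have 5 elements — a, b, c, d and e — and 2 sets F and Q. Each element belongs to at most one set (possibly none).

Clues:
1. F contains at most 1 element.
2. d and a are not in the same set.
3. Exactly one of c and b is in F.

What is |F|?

1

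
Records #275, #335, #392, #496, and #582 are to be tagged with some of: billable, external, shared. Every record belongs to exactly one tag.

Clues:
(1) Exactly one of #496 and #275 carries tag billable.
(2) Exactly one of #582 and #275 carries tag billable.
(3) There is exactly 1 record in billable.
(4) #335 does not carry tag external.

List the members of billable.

billable = {#275}

From (4): #335 ∉ external.
Suppose #275 ∉ billable: no assignment then satisfies all the clues, so #275 ∈ billable.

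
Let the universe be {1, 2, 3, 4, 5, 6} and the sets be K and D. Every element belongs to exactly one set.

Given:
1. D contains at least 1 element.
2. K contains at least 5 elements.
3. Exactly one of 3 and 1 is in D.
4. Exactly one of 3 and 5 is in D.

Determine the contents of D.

D = {3}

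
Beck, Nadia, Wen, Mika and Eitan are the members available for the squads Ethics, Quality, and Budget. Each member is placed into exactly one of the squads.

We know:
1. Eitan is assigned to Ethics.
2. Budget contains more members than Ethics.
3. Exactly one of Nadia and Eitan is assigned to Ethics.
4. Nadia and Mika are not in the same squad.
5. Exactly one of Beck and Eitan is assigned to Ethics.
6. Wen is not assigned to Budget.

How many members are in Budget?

2

From (1): Eitan ∈ Ethics.
From (6): Wen ∉ Budget.
(3) (exactly one): Nadia ∉ Ethics.
(5) (exactly one): Beck ∉ Ethics.
Suppose Beck ∈ Quality: no assignment then satisfies all the clues, so Beck ∉ Quality.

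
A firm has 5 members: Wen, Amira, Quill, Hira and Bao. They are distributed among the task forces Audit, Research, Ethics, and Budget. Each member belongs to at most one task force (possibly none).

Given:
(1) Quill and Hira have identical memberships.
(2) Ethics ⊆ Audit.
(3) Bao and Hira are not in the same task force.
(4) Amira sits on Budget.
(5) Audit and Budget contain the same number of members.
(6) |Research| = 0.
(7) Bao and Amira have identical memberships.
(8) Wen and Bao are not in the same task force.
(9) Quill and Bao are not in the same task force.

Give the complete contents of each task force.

Audit = {Hira, Quill}; Research = {}; Ethics = {}; Budget = {Amira, Bao}

From (4): Amira ∈ Budget.
(6): Research already has 0, so the rest are out.
(7): Bao matches Amira: Bao ∉ Audit.
(7): Bao matches Amira: Bao ∉ Ethics.
(7): Bao matches Amira: Bao ∈ Budget.
(8): Wen ∉ Budget.
(9): Quill ∉ Budget.
(1): Hira matches Quill: Hira ∉ Budget.
Suppose Wen ∈ Audit: no assignment then satisfies all the clues, so Wen ∉ Audit.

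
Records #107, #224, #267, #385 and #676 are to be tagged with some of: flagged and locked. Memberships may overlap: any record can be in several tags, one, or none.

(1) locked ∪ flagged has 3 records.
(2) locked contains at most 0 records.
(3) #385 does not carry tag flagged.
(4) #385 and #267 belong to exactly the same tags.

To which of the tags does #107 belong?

From (3): #385 ∉ flagged.
(2): locked already has 0, so the rest are out.
(4): #267 matches #385: #267 ∉ flagged.
Suppose #107 ∉ flagged: no assignment then satisfies all the clues, so #107 ∈ flagged.

#107: flagged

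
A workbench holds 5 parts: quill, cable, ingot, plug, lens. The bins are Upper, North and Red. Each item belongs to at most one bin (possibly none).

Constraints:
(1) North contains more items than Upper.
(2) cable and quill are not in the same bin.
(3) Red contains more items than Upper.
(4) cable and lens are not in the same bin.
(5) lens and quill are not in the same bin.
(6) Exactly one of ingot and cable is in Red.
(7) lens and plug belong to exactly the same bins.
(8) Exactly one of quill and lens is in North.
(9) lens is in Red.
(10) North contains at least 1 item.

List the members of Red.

From (9): lens ∈ Red.
(4): cable ∉ Red.
(5): quill ∉ Red.
(6) (exactly one): ingot ∈ Red.
(7): plug matches lens: plug ∉ Upper.
(7): plug matches lens: plug ∉ North.
(7): plug matches lens: plug ∈ Red.
(8) (exactly one): quill ∈ North.
(2): cable ∉ North.

Red = {ingot, lens, plug}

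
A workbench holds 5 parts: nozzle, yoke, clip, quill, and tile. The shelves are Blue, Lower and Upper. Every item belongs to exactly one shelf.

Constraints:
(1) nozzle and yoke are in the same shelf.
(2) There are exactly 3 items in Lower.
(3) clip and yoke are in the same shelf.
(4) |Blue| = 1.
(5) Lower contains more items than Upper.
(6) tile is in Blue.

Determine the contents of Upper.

From (6): tile ∈ Blue.
(4): Blue already has 1, so the rest are out.
Suppose nozzle ∈ Upper: no assignment then satisfies all the clues, so nozzle ∉ Upper.

Upper = {quill}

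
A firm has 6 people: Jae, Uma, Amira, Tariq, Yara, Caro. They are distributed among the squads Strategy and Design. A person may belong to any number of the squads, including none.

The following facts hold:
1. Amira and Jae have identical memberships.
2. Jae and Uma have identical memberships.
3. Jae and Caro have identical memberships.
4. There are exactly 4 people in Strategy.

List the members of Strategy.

Strategy = {Amira, Caro, Jae, Uma}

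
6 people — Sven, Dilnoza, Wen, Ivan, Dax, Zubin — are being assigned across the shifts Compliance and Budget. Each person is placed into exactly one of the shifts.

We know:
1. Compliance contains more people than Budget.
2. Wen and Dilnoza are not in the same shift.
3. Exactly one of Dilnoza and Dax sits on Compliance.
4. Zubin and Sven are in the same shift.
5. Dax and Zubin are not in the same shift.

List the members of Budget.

Budget = {Dax, Wen}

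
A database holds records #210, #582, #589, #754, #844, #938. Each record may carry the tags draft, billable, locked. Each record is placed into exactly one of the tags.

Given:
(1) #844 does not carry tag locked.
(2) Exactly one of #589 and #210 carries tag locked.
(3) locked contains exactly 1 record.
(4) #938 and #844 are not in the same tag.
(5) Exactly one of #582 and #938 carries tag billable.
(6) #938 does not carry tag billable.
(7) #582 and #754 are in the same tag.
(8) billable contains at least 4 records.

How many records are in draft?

1

From (1): #844 ∉ locked.
From (6): #938 ∉ billable.
(5) (exactly one): #582 ∈ billable.
(7): #754 matches #582: #754 ∉ draft.
(7): #754 matches #582: #754 ∈ billable.
Suppose #210 ∈ draft: no assignment then satisfies all the clues, so #210 ∉ draft.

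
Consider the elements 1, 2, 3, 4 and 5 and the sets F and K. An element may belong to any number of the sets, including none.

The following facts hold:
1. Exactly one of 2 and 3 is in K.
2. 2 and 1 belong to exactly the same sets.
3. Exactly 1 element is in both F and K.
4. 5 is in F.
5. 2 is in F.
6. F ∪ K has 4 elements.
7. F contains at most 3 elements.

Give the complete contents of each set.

F = {1, 2, 5}; K = {3, 5}

From (4): 5 ∈ F.
From (5): 2 ∈ F.
(2): 1 matches 2: 1 ∈ F.
(7): F already has 3, so the rest are out.
Suppose 1 ∈ K: no assignment then satisfies all the clues, so 1 ∉ K.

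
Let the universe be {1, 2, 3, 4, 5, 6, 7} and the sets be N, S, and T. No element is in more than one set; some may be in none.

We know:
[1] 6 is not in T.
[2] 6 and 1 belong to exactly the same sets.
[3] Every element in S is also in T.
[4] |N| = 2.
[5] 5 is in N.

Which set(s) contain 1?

From (1): 6 ∉ T.
From (5): 5 ∈ N.
(2): 1 matches 6: 1 ∉ T.
(3) contrapositive: 1 ∉ S.
(3) contrapositive: 6 ∉ S.
Suppose 1 ∈ N: no assignment then satisfies all the clues, so 1 ∉ N.

1: none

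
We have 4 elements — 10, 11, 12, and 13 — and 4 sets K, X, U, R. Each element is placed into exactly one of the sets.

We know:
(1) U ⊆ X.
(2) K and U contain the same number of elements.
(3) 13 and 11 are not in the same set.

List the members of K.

K = {}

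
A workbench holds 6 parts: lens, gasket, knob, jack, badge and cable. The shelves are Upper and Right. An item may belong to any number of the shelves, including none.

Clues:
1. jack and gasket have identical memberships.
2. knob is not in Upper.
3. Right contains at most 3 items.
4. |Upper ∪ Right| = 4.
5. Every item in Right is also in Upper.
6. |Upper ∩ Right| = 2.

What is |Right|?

2

From (2): knob ∉ Upper.
(5) contrapositive: knob ∉ Right.
Suppose gasket ∉ Upper: no assignment then satisfies all the clues, so gasket ∈ Upper.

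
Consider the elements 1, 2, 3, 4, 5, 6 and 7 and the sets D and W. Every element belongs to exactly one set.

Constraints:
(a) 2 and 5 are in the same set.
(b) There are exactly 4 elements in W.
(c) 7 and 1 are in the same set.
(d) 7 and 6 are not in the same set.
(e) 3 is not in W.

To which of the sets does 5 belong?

From (e): 3 ∉ W.
Only one set left: 3 ∈ D.
Suppose 5 ∈ D: no assignment then satisfies all the clues, so 5 ∉ D.

5: W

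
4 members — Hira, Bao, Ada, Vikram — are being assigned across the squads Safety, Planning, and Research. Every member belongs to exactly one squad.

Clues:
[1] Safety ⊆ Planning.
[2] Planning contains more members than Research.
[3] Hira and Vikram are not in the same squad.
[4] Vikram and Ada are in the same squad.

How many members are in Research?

1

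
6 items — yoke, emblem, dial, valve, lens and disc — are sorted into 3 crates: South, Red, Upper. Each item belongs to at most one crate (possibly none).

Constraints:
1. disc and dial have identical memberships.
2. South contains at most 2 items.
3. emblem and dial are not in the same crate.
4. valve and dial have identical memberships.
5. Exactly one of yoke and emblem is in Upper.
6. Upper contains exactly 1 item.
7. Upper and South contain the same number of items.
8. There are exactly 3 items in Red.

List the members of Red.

Red = {dial, disc, valve}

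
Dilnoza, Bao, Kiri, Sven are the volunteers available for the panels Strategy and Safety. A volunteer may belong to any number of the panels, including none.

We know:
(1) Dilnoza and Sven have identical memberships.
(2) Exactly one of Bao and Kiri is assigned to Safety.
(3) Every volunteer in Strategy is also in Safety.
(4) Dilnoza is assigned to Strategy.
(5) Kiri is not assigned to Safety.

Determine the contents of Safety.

Safety = {Bao, Dilnoza, Sven}

From (4): Dilnoza ∈ Strategy.
From (5): Kiri ∉ Safety.
(1): Sven matches Dilnoza: Sven ∈ Strategy.
(2) (exactly one): Bao ∈ Safety.
(3) with Dilnoza ∈ Strategy: Dilnoza ∈ Safety.
(3) contrapositive: Kiri ∉ Strategy.
(3) with Sven ∈ Strategy: Sven ∈ Safety.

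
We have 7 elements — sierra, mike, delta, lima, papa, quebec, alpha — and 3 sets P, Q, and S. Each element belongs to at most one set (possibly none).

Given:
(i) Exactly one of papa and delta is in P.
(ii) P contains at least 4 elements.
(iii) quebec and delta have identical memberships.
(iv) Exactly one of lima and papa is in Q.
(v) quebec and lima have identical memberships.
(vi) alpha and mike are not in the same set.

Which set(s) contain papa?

papa: Q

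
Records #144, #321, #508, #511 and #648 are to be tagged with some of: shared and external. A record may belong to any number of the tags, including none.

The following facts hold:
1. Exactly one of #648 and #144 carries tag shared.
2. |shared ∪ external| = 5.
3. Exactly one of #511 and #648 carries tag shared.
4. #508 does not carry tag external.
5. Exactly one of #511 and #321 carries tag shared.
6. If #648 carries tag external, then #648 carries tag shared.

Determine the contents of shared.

shared = {#321, #508, #648}

From (4): #508 ∉ external.
Suppose #144 ∈ shared: no assignment then satisfies all the clues, so #144 ∉ shared.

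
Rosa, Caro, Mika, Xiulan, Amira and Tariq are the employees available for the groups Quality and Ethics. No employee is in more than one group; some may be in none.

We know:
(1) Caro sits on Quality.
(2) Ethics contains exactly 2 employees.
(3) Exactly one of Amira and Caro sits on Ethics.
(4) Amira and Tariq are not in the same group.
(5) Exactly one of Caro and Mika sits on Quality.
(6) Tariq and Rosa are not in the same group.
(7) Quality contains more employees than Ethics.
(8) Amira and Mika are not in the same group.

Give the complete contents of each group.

Quality = {Caro, Tariq, Xiulan}; Ethics = {Amira, Rosa}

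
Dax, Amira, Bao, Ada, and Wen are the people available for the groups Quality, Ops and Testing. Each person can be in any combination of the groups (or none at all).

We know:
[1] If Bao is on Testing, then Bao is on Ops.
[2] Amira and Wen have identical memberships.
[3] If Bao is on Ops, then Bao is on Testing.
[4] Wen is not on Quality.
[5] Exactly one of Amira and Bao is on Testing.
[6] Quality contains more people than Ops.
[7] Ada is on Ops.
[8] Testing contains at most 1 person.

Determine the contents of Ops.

Ops = {Ada, Bao}

From (4): Wen ∉ Quality.
From (7): Ada ∈ Ops.
(2): Amira matches Wen: Amira ∉ Quality.
Suppose Dax ∈ Ops: no assignment then satisfies all the clues, so Dax ∉ Ops.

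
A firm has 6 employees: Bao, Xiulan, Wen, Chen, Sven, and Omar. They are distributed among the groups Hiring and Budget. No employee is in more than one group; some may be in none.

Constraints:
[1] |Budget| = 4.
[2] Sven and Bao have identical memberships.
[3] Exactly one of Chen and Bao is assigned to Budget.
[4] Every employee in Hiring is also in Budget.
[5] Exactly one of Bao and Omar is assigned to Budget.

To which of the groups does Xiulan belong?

Xiulan: Budget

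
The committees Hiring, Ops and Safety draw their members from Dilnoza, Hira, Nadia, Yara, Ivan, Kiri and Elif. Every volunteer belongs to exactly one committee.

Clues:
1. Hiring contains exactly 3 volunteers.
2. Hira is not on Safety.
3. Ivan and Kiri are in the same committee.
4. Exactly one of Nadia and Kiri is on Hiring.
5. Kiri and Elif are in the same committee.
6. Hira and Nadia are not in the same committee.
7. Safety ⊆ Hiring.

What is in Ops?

Ops = {Elif, Hira, Ivan, Kiri}

From (2): Hira ∉ Safety.
Suppose Dilnoza ∈ Ops: no assignment then satisfies all the clues, so Dilnoza ∉ Ops.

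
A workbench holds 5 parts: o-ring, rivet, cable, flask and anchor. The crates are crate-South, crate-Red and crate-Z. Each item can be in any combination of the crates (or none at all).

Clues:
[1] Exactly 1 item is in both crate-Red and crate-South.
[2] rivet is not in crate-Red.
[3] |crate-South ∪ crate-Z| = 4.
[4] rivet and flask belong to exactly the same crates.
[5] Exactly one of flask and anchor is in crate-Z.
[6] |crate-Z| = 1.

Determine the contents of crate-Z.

From (2): rivet ∉ crate-Red.
(4): flask matches rivet: flask ∉ crate-Red.
Suppose o-ring ∈ crate-Z: no assignment then satisfies all the clues, so o-ring ∉ crate-Z.

crate-Z = {anchor}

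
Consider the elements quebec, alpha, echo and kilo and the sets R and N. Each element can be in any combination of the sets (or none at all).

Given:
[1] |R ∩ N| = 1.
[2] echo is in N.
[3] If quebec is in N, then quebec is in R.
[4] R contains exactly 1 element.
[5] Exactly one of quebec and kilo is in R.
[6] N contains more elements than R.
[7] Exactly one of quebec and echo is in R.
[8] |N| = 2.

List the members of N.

N = {echo, quebec}

From (2): echo ∈ N.
Suppose quebec ∉ N: no assignment then satisfies all the clues, so quebec ∈ N.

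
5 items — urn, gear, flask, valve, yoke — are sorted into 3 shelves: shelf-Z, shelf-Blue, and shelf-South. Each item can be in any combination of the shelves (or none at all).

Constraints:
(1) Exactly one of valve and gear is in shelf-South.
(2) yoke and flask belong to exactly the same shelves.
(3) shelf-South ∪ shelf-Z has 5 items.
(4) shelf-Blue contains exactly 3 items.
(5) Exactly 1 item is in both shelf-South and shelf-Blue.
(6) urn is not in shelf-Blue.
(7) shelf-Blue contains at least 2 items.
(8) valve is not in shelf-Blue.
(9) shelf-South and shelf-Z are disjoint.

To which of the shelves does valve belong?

valve: shelf-Z

From (6): urn ∉ shelf-Blue.
From (8): valve ∉ shelf-Blue.
(4): only 3 candidates remain for shelf-Blue, so all are in.
Suppose valve ∉ shelf-Z: no assignment then satisfies all the clues, so valve ∈ shelf-Z.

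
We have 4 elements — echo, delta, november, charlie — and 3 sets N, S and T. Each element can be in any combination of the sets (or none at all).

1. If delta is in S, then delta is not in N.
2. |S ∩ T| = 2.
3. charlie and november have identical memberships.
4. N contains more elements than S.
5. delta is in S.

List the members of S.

S = {delta, echo}

From (5): delta ∈ S.
(1): delta ∉ N.
Suppose echo ∉ S: no assignment then satisfies all the clues, so echo ∈ S.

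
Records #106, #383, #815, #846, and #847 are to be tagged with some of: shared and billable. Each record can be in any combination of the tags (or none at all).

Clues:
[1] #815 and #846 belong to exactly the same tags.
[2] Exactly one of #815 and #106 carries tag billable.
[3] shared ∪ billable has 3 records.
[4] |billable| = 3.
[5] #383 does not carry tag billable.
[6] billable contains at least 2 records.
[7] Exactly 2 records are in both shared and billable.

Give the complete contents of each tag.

shared = {#815, #846}; billable = {#815, #846, #847}

From (5): #383 ∉ billable.
Suppose #106 ∈ shared: no assignment then satisfies all the clues, so #106 ∉ shared.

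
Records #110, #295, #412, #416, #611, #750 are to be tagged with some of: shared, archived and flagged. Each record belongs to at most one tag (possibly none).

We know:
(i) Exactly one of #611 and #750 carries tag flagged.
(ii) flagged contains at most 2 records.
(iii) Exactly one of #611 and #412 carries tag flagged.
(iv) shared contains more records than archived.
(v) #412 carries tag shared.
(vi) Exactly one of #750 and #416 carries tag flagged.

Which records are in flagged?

From (v): #412 ∈ shared.
(iii) (exactly one): #611 ∈ flagged.
(i) (exactly one): #750 ∉ flagged.
(vi) (exactly one): #416 ∈ flagged.
(ii): flagged already has 2, so the rest are out.

flagged = {#416, #611}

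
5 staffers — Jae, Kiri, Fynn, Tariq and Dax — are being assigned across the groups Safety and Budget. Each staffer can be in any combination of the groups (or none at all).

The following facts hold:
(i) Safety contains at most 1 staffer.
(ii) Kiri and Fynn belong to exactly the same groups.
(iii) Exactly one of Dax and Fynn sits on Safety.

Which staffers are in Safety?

Safety = {Dax}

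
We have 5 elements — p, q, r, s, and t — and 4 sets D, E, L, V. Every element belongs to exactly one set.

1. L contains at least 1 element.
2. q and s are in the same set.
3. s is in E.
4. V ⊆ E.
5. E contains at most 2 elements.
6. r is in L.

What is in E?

E = {q, s}

From (3): s ∈ E.
From (6): r ∈ L.
(2): q matches s: q ∉ D.
(2): q matches s: q ∈ E.
(5): E already has 2, so the rest are out.
(4) contrapositive: p ∉ V.
(4) contrapositive: t ∉ V.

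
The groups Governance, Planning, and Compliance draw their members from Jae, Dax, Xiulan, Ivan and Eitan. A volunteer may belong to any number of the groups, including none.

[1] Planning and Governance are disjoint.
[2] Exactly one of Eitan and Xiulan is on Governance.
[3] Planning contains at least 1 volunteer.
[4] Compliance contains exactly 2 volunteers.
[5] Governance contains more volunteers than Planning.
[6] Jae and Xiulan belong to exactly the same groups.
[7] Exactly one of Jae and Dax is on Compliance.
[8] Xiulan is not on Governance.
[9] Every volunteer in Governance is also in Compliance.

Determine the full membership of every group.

From (8): Xiulan ∉ Governance.
(2) (exactly one): Eitan ∈ Governance.
(6): Jae matches Xiulan: Jae ∉ Governance.
(9) with Eitan ∈ Governance: Eitan ∈ Compliance.
(1) (disjoint): Eitan ∉ Planning.
Suppose Jae ∈ Planning: no assignment then satisfies all the clues, so Jae ∉ Planning.

Governance = {Dax, Eitan}; Planning = {Ivan}; Compliance = {Dax, Eitan}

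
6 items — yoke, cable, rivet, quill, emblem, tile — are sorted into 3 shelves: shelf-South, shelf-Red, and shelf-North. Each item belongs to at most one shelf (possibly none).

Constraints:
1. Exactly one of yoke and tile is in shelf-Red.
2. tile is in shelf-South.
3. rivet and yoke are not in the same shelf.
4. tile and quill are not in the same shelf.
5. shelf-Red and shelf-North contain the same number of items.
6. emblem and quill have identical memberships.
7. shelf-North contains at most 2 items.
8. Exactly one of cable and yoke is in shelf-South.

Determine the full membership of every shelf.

shelf-South = {cable, tile}; shelf-Red = {yoke}; shelf-North = {rivet}

From (2): tile ∈ shelf-South.
(1) (exactly one): yoke ∈ shelf-Red.
(3): rivet ∉ shelf-Red.
(4): quill ∉ shelf-South.
(6): emblem matches quill: emblem ∉ shelf-South.
(8) (exactly one): cable ∈ shelf-South.
Suppose rivet ∈ shelf-South: no assignment then satisfies all the clues, so rivet ∉ shelf-South.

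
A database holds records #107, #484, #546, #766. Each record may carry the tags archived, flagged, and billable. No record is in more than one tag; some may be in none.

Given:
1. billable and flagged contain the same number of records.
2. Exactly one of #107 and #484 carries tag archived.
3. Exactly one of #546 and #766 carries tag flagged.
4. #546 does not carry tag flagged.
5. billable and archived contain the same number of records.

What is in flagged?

flagged = {#766}

From (4): #546 ∉ flagged.
(3) (exactly one): #766 ∈ flagged.
Suppose #107 ∈ flagged: no assignment then satisfies all the clues, so #107 ∉ flagged.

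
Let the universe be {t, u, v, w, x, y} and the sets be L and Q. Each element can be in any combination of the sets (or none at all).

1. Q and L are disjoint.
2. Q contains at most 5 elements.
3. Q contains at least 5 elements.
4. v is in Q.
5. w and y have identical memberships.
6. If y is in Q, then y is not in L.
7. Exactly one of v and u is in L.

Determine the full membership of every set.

L = {u}; Q = {t, v, w, x, y}

From (4): v ∈ Q.
(1) (disjoint): v ∉ L.
(7) (exactly one): u ∈ L.
(1) (disjoint): u ∉ Q.
(3): only 5 candidates remain for Q, so all are in.
(6): y ∉ L.
(1) (disjoint): t ∉ L.
(1) (disjoint): w ∉ L.
(1) (disjoint): x ∉ L.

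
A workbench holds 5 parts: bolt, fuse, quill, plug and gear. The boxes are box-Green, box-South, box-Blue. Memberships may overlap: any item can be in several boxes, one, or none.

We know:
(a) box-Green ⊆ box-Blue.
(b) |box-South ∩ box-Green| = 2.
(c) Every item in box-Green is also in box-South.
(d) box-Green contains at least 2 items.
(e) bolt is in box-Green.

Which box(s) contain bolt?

From (e): bolt ∈ box-Green.
(a) with bolt ∈ box-Green: bolt ∈ box-Blue.
(c) with bolt ∈ box-Green: bolt ∈ box-South.

bolt: box-Blue, box-Green, box-South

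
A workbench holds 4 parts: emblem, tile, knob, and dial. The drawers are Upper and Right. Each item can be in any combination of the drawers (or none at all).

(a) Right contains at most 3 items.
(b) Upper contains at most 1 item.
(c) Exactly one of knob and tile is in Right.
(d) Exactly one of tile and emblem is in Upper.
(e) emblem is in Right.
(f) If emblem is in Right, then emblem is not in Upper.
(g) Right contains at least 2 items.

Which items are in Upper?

From (e): emblem ∈ Right.
(f): emblem ∉ Upper.
(d) (exactly one): tile ∈ Upper.
(b): Upper already has 1, so the rest are out.

Upper = {tile}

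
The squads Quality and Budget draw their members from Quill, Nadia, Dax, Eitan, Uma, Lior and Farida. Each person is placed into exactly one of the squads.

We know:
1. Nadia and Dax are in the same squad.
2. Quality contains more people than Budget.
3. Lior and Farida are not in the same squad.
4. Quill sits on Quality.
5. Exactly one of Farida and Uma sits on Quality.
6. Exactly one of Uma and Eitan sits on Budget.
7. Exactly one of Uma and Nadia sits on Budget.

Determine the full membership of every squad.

Quality = {Dax, Eitan, Farida, Nadia, Quill}; Budget = {Lior, Uma}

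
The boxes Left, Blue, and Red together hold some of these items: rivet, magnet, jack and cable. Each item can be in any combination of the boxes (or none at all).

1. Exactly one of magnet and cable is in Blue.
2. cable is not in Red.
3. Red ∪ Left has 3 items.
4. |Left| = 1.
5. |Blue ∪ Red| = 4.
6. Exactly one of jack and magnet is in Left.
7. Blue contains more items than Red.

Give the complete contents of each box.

Left = {jack}; Blue = {cable, jack, rivet}; Red = {magnet, rivet}

From (2): cable ∉ Red.
Suppose rivet ∈ Left: no assignment then satisfies all the clues, so rivet ∉ Left.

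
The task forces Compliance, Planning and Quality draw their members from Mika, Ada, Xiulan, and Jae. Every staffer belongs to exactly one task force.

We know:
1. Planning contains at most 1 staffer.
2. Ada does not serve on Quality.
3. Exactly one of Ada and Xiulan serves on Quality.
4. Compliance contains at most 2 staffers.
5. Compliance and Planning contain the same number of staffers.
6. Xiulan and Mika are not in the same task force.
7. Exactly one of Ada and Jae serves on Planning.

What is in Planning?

Planning = {Ada}

From (2): Ada ∉ Quality.
(3) (exactly one): Xiulan ∈ Quality.
(6): Mika ∉ Quality.
Suppose Mika ∈ Planning: no assignment then satisfies all the clues, so Mika ∉ Planning.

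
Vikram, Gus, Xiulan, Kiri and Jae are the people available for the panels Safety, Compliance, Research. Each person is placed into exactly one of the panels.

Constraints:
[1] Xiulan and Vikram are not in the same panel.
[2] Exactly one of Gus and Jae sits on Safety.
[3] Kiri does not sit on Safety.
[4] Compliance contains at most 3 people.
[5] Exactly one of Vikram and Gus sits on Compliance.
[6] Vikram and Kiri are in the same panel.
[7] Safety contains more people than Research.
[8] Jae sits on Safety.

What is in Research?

Research = {Gus}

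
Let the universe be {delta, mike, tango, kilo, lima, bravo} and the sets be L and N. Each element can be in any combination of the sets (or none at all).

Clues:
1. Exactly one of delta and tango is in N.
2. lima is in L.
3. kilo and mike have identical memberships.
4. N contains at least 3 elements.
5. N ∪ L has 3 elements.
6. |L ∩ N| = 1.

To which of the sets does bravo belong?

bravo: N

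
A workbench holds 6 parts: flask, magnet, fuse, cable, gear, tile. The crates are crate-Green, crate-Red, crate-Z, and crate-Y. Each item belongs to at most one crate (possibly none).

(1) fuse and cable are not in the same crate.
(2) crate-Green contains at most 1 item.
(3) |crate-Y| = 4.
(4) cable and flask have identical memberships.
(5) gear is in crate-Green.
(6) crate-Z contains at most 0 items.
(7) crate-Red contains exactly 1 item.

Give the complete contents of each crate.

crate-Green = {gear}; crate-Red = {fuse}; crate-Z = {}; crate-Y = {cable, flask, magnet, tile}

From (5): gear ∈ crate-Green.
(2): crate-Green already has 1, so the rest are out.
(6): crate-Z already has 0, so the rest are out.
Suppose flask ∈ crate-Red: no assignment then satisfies all the clues, so flask ∉ crate-Red.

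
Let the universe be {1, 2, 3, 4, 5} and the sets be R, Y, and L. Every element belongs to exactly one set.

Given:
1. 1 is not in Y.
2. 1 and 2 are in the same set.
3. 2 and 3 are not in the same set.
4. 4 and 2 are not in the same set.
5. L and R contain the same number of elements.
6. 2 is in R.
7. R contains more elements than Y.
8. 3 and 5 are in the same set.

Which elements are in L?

L = {3, 5}

From (1): 1 ∉ Y.
From (6): 2 ∈ R.
(2): 1 matches 2: 1 ∈ R.
(3): 3 ∉ R.
(4): 4 ∉ R.
(8): 5 matches 3: 5 ∉ R.
Suppose 3 ∉ L: no assignment then satisfies all the clues, so 3 ∈ L.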